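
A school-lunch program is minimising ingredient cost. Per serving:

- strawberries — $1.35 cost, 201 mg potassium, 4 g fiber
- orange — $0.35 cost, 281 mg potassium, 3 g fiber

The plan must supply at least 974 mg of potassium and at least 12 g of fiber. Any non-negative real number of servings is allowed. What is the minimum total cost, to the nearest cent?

$1.40

An LP optimum is at a vertex; with two nutrient constraints at most two foods are used. Check each candidate.
strawberries only: max(974/201, 12/4) = 4.846 servings → $6.54.
orange only: max(974/281, 12/3) = 4 servings → $1.40.
strawberries + orange with both tight: 0.8637 servings and 2.848 servings → $2.16.
Cheapest feasible corner: $1.40.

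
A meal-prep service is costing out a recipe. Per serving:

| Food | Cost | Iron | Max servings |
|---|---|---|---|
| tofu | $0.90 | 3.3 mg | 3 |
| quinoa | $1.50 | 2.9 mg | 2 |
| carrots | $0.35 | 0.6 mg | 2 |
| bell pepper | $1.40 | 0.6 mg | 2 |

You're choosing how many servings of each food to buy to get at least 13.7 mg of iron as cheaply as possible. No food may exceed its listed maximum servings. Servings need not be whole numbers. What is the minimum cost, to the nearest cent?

Cost per mg of iron: tofu $0.2727, quinoa $0.5172, carrots $0.5833, bell pepper $2.3333.
Take 3 servings of tofu: +9.9 mg iron for $2.70 (total $2.70, still need 3.8 mg).
Take 1.31 servings of quinoa: +3.8 mg iron for $1.97 (total $4.67, still need 0.0 mg).
Filling from the cheapest source first is optimal under one linear minimum: $4.67.

$4.67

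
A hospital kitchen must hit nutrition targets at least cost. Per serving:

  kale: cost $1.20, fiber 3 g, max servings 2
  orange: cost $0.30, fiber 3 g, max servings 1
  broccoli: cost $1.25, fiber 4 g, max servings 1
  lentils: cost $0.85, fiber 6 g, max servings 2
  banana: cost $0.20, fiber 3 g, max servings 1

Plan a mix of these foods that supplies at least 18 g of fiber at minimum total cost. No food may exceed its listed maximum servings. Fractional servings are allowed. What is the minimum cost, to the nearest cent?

$2.20

Cost per g of fiber: banana $0.0667, orange $0.1000, lentils $0.1417, broccoli $0.3125, kale $0.4000.
Take 1 serving of banana: +3.0 g fiber for $0.20 (total $0.20, still need 15.0 g).
Take 1 serving of orange: +3.0 g fiber for $0.30 (total $0.50, still need 12.0 g).
Take 2 servings of lentils: +12.0 g fiber for $1.70 (total $2.20, still need 0.0 g).
Greedy by cheapest-per-g is optimal for a single linear constraint, so the minimum cost is $2.20.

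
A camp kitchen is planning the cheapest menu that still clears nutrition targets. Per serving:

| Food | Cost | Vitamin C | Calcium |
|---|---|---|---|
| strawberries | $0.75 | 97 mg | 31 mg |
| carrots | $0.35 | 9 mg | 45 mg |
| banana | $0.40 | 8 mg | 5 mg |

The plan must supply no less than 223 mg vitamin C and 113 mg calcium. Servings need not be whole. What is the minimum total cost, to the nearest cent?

At the optimum either one food covers both requirements or two foods hit both targets exactly; no other combination can be cheaper.
strawberries only: max(223/97, 113/31) = 3.645 servings → $2.73.
carrots only: max(223/9, 113/45) = 24.78 servings → $8.67.
banana only: max(223/8, 113/5) = 27.88 servings → $11.15.
strawberries + carrots with both tight: 2.207 servings and 0.9907 servings → $2.00.
strawberries + banana with both tight: 0.8903 servings and 17.08 servings → $7.50.
carrots + banana: the both-tight solution has a negative serving — not a feasible corner.
Cheapest feasible corner: $2.00.

$2.00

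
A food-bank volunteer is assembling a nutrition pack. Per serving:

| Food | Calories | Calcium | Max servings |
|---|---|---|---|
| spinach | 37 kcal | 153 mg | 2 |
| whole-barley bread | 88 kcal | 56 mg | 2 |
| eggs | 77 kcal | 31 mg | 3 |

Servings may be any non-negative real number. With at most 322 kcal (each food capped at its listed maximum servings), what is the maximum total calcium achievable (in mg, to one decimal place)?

Calcium per kcal: spinach 4.135, whole-barley bread 0.6364, eggs 0.4026.
Take 2 servings of spinach: uses 74 kcal, +306.0 mg calcium (running total 306.0 mg).
Take 2 servings of whole-barley bread: uses 176 kcal, +112.0 mg calcium (running total 418.0 mg).
Take 0.9351 servings of eggs: uses 72 kcal, +29.0 mg calcium (running total 447.0 mg).
Filling greedily by calcium-per-kcal is optimal for one linear limit, giving 447.0 mg.

447.0 mg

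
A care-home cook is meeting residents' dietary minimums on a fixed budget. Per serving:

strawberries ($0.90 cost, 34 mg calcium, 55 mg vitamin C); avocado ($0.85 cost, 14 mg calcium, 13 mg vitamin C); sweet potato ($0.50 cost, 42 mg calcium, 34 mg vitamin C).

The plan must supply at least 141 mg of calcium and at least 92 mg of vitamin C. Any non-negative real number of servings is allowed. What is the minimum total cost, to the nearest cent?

$1.68

Minimising a linear cost over {calcium ≥ 141, vitamin C ≥ 92, servings ≥ 0} — the optimum is at a vertex, using one or two foods.
strawberries only: max(141/34, 92/55) = 4.147 servings → $3.73.
avocado only: max(141/14, 92/13) = 10.07 servings → $8.56.
sweet potato only: max(141/42, 92/34) = 3.357 servings → $1.68.
strawberries + avocado: the both-tight solution has a negative serving — not a feasible corner.
strawberries + sweet potato with both targets exact would need a negative amount; discard.
avocado + sweet potato: intersection lies outside the first quadrant.
Cheapest feasible corner: $1.68.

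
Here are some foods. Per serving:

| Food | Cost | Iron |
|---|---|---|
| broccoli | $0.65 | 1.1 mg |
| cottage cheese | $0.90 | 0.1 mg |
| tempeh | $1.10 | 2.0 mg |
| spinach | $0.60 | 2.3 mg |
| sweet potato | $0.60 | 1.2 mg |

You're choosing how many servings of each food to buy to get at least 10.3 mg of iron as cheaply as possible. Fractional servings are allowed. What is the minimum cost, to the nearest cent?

$2.69

Cost per mg of iron: spinach $0.2609, sweet potato $0.5000, tempeh $0.5500, broccoli $0.5909, cottage cheese $9.0000.
With no serving limits, use only spinach: 10.3 mg / 2.3 mg = 4.478 servings × $0.60 = $2.69.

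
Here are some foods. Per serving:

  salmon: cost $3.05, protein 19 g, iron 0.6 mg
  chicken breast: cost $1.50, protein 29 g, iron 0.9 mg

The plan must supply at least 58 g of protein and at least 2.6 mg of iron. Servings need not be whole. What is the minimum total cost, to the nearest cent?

salmon only: max(58/19, 2.6/0.6) = 4.333 servings → $13.22.
chicken breast only: max(58/29, 2.6/0.9) = 2.889 servings → $4.33.
salmon + chicken breast: the both-tight solution has a negative serving — not a feasible corner.
The minimum over all feasible corners is $4.33.

$4.33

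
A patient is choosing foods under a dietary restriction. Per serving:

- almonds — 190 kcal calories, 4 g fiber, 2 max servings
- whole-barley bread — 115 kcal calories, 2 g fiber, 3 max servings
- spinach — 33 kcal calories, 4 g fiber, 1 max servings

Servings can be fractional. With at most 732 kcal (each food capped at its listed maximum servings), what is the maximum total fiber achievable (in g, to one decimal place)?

Fiber per kcal: spinach 0.1212, almonds 0.02105, whole-barley bread 0.01739.
Take 1 serving of spinach: uses 33 kcal, +4.0 g fiber (running total 4.0 g).
Take 2 servings of almonds: uses 380 kcal, +8.0 g fiber (running total 12.0 g).
Take 2.774 servings of whole-barley bread: uses 319 kcal, +5.5 g fiber (running total 17.5 g).
Greedy by best ratio exhausts the calories allowance optimally: 17.5 g.

17.5 g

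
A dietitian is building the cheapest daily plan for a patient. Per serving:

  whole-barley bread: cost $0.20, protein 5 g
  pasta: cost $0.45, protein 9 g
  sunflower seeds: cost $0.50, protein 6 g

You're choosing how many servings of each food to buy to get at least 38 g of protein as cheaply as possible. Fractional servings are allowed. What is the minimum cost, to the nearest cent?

Cost per g of protein: whole-barley bread $0.0400, pasta $0.0500, sunflower seeds $0.0833.
With no serving limits, use only whole-barley bread: 38 g / 5 g = 7.6 servings × $0.20 = $1.52.

$1.52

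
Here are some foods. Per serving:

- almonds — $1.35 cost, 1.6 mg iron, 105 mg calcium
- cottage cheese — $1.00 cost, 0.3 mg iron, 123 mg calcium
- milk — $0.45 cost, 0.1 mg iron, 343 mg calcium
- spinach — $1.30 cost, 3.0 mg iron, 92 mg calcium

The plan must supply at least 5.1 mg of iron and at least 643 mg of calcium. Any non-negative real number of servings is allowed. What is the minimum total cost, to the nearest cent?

At the optimum either one food covers both requirements or two foods hit both targets exactly; no other combination can be cheaper.
almonds only: max(5.1/1.6, 643/105) = 6.124 servings → $8.27.
cottage cheese only: max(5.1/0.3, 643/123) = 17 servings → $17.00.
milk only: max(5.1/0.1, 643/343) = 51 servings → $22.95.
spinach only: max(5.1/3.0, 643/92) = 6.989 servings → $9.09.
almonds + cottage cheese with both tight: 2.628 servings and 2.984 servings → $6.53.
almonds + milk with both tight: 3.13 servings and 0.9164 servings → $4.64.
almonds + spinach: intersection lies outside the first quadrant.
cottage cheese + milk: intersection lies outside the first quadrant.
cottage cheese + spinach with both tight: 4.276 servings and 1.272 servings → $5.93.
milk + spinach with both tight: 1.431 servings and 1.652 servings → $2.79.
Cheapest feasible corner: $2.79.

$2.79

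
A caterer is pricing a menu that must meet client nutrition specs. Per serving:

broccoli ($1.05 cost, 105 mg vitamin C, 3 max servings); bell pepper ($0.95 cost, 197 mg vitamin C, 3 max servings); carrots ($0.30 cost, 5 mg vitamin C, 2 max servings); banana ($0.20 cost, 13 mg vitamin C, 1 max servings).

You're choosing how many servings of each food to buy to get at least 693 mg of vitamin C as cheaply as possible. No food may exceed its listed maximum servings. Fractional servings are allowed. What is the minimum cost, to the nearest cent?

$3.87

Cost per mg of vitamin C: bell pepper $0.0048, broccoli $0.0100, banana $0.0154, carrots $0.0600.
Take 3 servings of bell pepper: +591.0 mg vitamin C for $2.85 (total $2.85, still need 102.0 mg).
Take 0.9714 servings of broccoli: +102.0 mg vitamin C for $1.02 (total $3.87, still need 0.0 mg).
Greedy by cheapest-per-mg is optimal for a single linear constraint, so the minimum cost is $3.87.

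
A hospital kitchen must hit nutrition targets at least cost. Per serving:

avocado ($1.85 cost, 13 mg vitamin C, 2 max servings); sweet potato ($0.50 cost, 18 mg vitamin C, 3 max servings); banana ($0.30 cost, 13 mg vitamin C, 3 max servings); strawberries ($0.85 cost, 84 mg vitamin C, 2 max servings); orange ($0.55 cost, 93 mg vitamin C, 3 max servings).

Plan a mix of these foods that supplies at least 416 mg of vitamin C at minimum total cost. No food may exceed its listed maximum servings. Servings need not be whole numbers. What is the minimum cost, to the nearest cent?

$3.04

Cost per mg of vitamin C: orange $0.0059, strawberries $0.0101, banana $0.0231, sweet potato $0.0278, avocado $0.1423.
Take 3 servings of orange: +279.0 mg vitamin C for $1.65 (total $1.65, still need 137.0 mg).
Take 1.631 servings of strawberries: +137.0 mg vitamin C for $1.39 (total $3.04, still need 0.0 mg).
Filling from the cheapest source first is optimal under one linear minimum: $3.04.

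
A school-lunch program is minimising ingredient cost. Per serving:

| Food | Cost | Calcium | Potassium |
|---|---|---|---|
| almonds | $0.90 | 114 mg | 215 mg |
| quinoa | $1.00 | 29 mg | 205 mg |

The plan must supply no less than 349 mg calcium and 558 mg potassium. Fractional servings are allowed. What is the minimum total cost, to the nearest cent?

An LP optimum is at a vertex; with two nutrient constraints at most two foods are used. Check each candidate.
almonds only: max(349/114, 558/215) = 3.061 servings → $2.76.
quinoa only: max(349/29, 558/205) = 12.03 servings → $12.03.
almonds + quinoa with both targets exact would need a negative amount; discard.
The minimum over all feasible corners is $2.76.

$2.76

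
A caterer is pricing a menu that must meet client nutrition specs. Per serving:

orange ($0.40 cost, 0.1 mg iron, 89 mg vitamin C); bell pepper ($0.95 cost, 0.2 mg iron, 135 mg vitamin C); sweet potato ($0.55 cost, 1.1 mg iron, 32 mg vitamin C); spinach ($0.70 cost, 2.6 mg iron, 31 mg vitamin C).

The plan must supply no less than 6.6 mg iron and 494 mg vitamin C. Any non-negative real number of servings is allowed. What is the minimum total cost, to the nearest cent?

$3.54

Two binding constraints pin down two serving amounts, so the optimal mix uses at most two foods. The candidates are each food alone (scaled to the tighter of iron/vitamin C) and each pair with both constraints tight.
orange only: max(6.6/0.1, 494/89) = 66 servings → $26.40.
bell pepper only: max(6.6/0.2, 494/135) = 33 servings → $31.35.
sweet potato only: max(6.6/1.1, 494/32) = 15.44 servings → $8.49.
spinach only: max(6.6/2.6, 494/31) = 15.94 servings → $11.15.
orange + bell pepper with both targets exact would need a negative amount; discard.
orange + sweet potato with both tight: 3.508 servings and 5.681 servings → $4.53.
orange + spinach with both tight: 4.73 servings and 2.357 servings → $3.54.
bell pepper + sweet potato with both tight: 2.338 servings and 5.575 servings → $5.29.
bell pepper + spinach with both tight: 3.132 servings and 2.298 servings → $4.58.
sweet potato + spinach: intersection lies outside the first quadrant.
So the least-cost plan costs $3.54.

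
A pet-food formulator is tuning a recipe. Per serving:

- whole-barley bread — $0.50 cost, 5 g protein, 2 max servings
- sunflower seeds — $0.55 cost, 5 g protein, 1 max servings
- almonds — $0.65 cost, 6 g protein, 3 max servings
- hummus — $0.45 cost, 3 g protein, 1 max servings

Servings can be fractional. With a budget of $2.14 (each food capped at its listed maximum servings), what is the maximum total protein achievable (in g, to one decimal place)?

Protein per dollar: whole-barley bread 10, almonds 9.231, sunflower seeds 9.091, hummus 6.667.
Take 2 servings of whole-barley bread: spends $1.00, +10.0 g protein (running total 10.0 g).
Take 1.754 servings of almonds: spends $1.14, +10.5 g protein (running total 20.5 g).
Filling greedily by protein-per-dollar is optimal for one linear limit, giving 20.5 g.

20.5 g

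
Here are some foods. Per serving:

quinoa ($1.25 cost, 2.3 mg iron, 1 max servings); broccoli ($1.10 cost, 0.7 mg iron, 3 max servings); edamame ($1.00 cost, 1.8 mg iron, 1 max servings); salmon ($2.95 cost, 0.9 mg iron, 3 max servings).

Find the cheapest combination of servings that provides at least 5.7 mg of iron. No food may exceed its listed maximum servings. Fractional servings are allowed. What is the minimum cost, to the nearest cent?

$4.76

Cost per mg of iron: quinoa $0.5435, edamame $0.5556, broccoli $1.5714, salmon $3.2778.
Take 1 serving of quinoa: +2.3 mg iron for $1.25 (total $1.25, still need 3.4 mg).
Take 1 serving of edamame: +1.8 mg iron for $1.00 (total $2.25, still need 1.6 mg).
Take 2.286 servings of broccoli: +1.6 mg iron for $2.51 (total $4.76, still need 0.0 mg).
Greedy by cheapest-per-mg is optimal for a single linear constraint, so the minimum cost is $4.76.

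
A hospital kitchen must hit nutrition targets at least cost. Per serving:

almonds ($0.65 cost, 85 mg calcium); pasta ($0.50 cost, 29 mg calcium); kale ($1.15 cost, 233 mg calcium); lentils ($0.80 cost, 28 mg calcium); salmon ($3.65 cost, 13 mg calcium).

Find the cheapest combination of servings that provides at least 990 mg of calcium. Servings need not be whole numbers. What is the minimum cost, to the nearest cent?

Cost per mg of calcium: kale $0.0049, almonds $0.0076, pasta $0.0172, lentils $0.0286, salmon $0.2808.
With no serving limits, use only kale: 990 mg / 233 mg = 4.249 servings × $1.15 = $4.89.

$4.89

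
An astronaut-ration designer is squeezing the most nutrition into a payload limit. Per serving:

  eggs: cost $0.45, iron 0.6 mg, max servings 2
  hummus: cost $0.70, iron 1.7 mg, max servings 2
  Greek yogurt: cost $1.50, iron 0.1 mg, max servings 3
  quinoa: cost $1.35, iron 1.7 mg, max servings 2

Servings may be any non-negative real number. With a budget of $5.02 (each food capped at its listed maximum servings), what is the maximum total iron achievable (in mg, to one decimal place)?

8.0 mg

Iron per dollar: hummus 2.429, eggs 1.333, quinoa 1.259, Greek yogurt 0.06667.
Take 2 servings of hummus: spends $1.40, +3.4 mg iron (running total 3.4 mg).
Take 2 servings of eggs: spends $0.90, +1.2 mg iron (running total 4.6 mg).
Take 2 servings of quinoa: spends $2.70, +3.4 mg iron (running total 8.0 mg).
Take 0.01333 servings of Greek yogurt: spends $0.02, +0.0 mg iron (running total 8.0 mg).
Greedy by best ratio exhausts the cost allowance optimally: 8.0 mg.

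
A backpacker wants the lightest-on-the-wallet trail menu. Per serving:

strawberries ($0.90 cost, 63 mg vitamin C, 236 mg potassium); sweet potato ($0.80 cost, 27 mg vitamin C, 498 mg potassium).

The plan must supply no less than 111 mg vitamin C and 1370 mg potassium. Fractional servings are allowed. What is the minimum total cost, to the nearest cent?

$2.58

Compare the cost at each extreme point of the feasible region.
strawberries only: max(111/63, 1370/236) = 5.805 servings → $5.22.
sweet potato only: max(111/27, 1370/498) = 4.111 servings → $3.29.
strawberries + sweet potato with both tight: 0.7315 servings and 2.404 servings → $2.58.
The minimum over all feasible corners is $2.58.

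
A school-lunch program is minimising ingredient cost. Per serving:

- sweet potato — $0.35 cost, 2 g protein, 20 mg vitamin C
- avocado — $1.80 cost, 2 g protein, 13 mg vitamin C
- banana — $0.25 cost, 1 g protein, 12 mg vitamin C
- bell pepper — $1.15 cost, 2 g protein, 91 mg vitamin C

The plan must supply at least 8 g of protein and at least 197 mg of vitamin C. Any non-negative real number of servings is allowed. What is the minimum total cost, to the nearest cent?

$2.72

Minimising a linear cost over {protein ≥ 8, vitamin C ≥ 197, servings ≥ 0} — the optimum is at a vertex, using one or two foods.
sweet potato only: max(8/2, 197/20) = 9.85 servings → $3.45.
avocado only: max(8/2, 197/13) = 15.15 servings → $27.28.
banana only: max(8/1, 197/12) = 16.42 servings → $4.10.
bell pepper only: max(8/2, 197/91) = 4 servings → $4.60.
sweet potato + avocado with both targets exact would need a negative amount; discard.
sweet potato + banana: the both-tight solution has a negative serving — not a feasible corner.
sweet potato + bell pepper with both tight: 2.352 servings and 1.648 servings → $2.72.
avocado + banana: the both-tight solution has a negative serving — not a feasible corner.
avocado + bell pepper with both tight: 2.141 servings and 1.859 servings → $5.99.
banana + bell pepper with both tight: 4.985 servings and 1.507 servings → $2.98.
Cheapest feasible corner: $2.72.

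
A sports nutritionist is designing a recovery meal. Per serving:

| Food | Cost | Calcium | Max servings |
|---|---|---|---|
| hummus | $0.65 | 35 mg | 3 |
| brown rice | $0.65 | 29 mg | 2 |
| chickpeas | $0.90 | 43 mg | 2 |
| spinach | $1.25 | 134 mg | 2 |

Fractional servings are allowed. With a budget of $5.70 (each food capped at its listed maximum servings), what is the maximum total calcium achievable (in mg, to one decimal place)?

Calcium per dollar: spinach 107.2, hummus 53.85, chickpeas 47.78, brown rice 44.62.
Take 2 servings of spinach: spends $2.50, +268.0 mg calcium (running total 268.0 mg).
Take 3 servings of hummus: spends $1.95, +105.0 mg calcium (running total 373.0 mg).
Take 1.389 servings of chickpeas: spends $1.25, +59.7 mg calcium (running total 432.7 mg).
Filling greedily by calcium-per-dollar is optimal for one linear limit, giving 432.7 mg.

432.7 mg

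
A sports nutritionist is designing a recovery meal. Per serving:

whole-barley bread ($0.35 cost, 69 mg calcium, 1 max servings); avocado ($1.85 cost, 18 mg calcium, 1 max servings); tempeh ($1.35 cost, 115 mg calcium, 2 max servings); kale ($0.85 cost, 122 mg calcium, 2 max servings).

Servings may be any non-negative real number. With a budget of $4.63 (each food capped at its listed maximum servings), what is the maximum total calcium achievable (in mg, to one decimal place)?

Calcium per dollar: whole-barley bread 197.1, kale 143.5, tempeh 85.19, avocado 9.73.
Take 1 serving of whole-barley bread: spends $0.35, +69.0 mg calcium (running total 69.0 mg).
Take 2 servings of kale: spends $1.70, +244.0 mg calcium (running total 313.0 mg).
Take 1.911 servings of tempeh: spends $2.58, +219.8 mg calcium (running total 532.8 mg).
Greedy by best ratio exhausts the cost allowance optimally: 532.8 mg.

532.8 mg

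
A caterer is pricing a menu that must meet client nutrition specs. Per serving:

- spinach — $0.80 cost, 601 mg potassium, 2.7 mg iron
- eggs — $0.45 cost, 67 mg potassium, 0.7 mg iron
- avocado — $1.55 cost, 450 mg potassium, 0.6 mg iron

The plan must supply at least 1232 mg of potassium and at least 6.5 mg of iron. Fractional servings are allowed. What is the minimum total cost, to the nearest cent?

$1.93

Minimising a linear cost over {potassium ≥ 1232, iron ≥ 6.5, servings ≥ 0} — the optimum is at a vertex, using one or two foods.
spinach only: max(1232/601, 6.5/2.7) = 2.407 servings → $1.93.
eggs only: max(1232/67, 6.5/0.7) = 18.39 servings → $8.27.
avocado only: max(1232/450, 6.5/0.6) = 10.83 servings → $16.79.
spinach + eggs with both tight: 1.78 servings and 2.419 servings → $2.51.
spinach + avocado: intersection lies outside the first quadrant.
eggs + avocado with both tight: 7.954 servings and 1.553 servings → $5.99.
So the least-cost plan costs $1.93.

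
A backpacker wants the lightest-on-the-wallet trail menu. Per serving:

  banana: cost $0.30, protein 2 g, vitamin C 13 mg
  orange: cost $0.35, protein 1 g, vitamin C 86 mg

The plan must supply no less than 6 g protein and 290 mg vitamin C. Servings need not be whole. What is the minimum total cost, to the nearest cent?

$1.53

This is a tiny linear program; its minimum lies at a vertex of the feasible set. List the vertices and price them.
banana only: max(6/2, 290/13) = 22.31 servings → $6.69.
orange only: max(6/1, 290/86) = 6 servings → $2.10.
banana + orange with both tight: 1.421 servings and 3.157 servings → $1.53.
So the least-cost plan costs $1.53.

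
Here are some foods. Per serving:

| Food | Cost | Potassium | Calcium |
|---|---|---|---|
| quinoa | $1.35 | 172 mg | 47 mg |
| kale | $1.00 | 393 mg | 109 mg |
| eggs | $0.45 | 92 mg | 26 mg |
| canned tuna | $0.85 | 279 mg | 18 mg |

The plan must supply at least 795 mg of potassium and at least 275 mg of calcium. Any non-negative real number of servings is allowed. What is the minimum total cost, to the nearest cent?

quinoa only: max(795/172, 275/47) = 5.851 servings → $7.90.
kale only: max(795/393, 275/109) = 2.523 servings → $2.52.
eggs only: max(795/92, 275/26) = 10.58 servings → $4.76.
canned tuna only: max(795/279, 275/18) = 15.28 servings → $12.99.
quinoa + kale: the both-tight solution has a negative serving — not a feasible corner.
quinoa + eggs with both targets exact would need a negative amount; discard.
quinoa + canned tuna with both targets exact would need a negative amount; discard.
kale + eggs with both targets exact would need a negative amount; discard.
kale + canned tuna: intersection lies outside the first quadrant.
eggs + canned tuna: the both-tight solution has a negative serving — not a feasible corner.
So the least-cost plan costs $2.52.

$2.52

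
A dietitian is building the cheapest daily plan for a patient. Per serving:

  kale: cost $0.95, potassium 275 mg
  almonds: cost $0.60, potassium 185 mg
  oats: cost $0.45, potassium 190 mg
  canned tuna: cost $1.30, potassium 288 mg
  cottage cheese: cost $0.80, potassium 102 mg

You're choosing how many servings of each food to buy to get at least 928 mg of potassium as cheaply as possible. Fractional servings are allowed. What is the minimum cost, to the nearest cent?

Cost per mg of potassium: oats $0.0024, almonds $0.0032, kale $0.0035, canned tuna $0.0045, cottage cheese $0.0078.
With no serving limits, use only oats: 928 mg / 190 mg = 4.884 servings × $0.45 = $2.20.

$2.20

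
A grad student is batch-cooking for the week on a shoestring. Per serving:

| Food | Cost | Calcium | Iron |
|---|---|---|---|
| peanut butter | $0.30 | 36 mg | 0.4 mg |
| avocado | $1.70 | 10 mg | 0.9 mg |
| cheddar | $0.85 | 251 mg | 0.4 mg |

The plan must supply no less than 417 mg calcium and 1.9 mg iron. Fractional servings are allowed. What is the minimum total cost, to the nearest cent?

$2.05

Two binding constraints pin down two serving amounts, so the optimal mix uses at most two foods. The candidates are each food alone (scaled to the tighter of calcium/iron) and each pair with both constraints tight.
peanut butter only: max(417/36, 1.9/0.4) = 11.58 servings → $3.48.
avocado only: max(417/10, 1.9/0.9) = 41.7 servings → $70.89.
cheddar only: max(417/251, 1.9/0.4) = 4.75 servings → $4.04.
peanut butter + avocado with both targets exact would need a negative amount; discard.
peanut butter + cheddar with both tight: 3.606 servings and 1.144 servings → $2.05.
avocado + cheddar with both tight: 1.397 servings and 1.606 servings → $3.74.
The minimum over all feasible corners is $2.05.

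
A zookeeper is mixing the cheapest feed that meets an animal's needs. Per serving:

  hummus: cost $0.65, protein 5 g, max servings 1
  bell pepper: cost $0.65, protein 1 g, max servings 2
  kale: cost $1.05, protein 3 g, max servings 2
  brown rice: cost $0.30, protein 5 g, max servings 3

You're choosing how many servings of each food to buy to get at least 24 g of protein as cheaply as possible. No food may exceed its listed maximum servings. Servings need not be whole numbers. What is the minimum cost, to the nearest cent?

Cost per g of protein: brown rice $0.0600, hummus $0.1300, kale $0.3500, bell pepper $0.6500.
Take 3 servings of brown rice: +15.0 g protein for $0.90 (total $0.90, still need 9.0 g).
Take 1 serving of hummus: +5.0 g protein for $0.65 (total $1.55, still need 4.0 g).
Take 1.333 servings of kale: +4.0 g protein for $1.40 (total $2.95, still need 0.0 g).
Greedy by cheapest-per-g is optimal for a single linear constraint, so the minimum cost is $2.95.

$2.95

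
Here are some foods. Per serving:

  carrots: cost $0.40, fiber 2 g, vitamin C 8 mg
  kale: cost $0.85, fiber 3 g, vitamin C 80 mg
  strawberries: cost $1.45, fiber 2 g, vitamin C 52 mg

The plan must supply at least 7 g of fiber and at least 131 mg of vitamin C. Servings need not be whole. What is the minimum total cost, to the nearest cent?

$1.78

carrots only: max(7/2, 131/8) = 16.38 servings → $6.55.
kale only: max(7/3, 131/80) = 2.333 servings → $1.98.
strawberries only: max(7/2, 131/52) = 3.5 servings → $5.08.
carrots + kale with both tight: 1.228 servings and 1.515 servings → $1.78.
carrots + strawberries with both tight: 1.159 servings and 2.341 servings → $3.86.
kale + strawberries with both targets exact would need a negative amount; discard.
So the least-cost plan costs $1.78.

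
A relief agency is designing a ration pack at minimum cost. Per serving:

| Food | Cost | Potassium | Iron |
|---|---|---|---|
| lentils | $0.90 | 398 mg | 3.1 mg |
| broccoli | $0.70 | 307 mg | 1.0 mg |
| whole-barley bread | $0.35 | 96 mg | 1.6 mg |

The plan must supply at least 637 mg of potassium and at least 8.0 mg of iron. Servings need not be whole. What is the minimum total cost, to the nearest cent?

$1.91

lentils only: max(637/398, 8.0/3.1) = 2.581 servings → $2.32.
broccoli only: max(637/307, 8.0/1.0) = 8 servings → $5.60.
whole-barley bread only: max(637/96, 8.0/1.6) = 6.635 servings → $2.32.
lentils + broccoli: intersection lies outside the first quadrant.
lentils + whole-barley bread with both tight: 0.7406 servings and 3.565 servings → $1.91.
broccoli + whole-barley bread with both tight: 0.6356 servings and 4.603 servings → $2.06.
So the least-cost plan costs $1.91.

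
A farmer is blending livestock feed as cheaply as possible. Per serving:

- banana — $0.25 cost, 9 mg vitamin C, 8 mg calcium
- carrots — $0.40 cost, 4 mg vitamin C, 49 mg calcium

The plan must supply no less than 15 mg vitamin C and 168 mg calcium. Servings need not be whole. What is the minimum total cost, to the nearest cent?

A basic optimal solution has at most two foods positive. Try each food alone and each pair with both targets met exactly.
banana only: max(15/9, 168/8) = 21 servings → $5.25.
carrots only: max(15/4, 168/49) = 3.75 servings → $1.50.
banana + carrots with both tight: 0.154 servings and 3.403 servings → $1.40.
The minimum over all feasible corners is $1.40.

$1.40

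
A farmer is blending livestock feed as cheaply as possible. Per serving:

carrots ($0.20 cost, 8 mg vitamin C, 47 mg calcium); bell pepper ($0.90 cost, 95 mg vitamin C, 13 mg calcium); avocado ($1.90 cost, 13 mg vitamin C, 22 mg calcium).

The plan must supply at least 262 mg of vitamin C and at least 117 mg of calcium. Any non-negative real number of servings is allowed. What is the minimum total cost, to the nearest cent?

$2.70

Compare the cost at each extreme point of the feasible region.
carrots only: max(262/8, 117/47) = 32.75 servings → $6.55.
bell pepper only: max(262/95, 117/13) = 9 servings → $8.10.
avocado only: max(262/13, 117/22) = 20.15 servings → $38.29.
carrots + bell pepper with both tight: 1.768 servings and 2.609 servings → $2.70.
carrots + avocado: the both-tight solution has a negative serving — not a feasible corner.
bell pepper + avocado with both tight: 2.209 servings and 4.013 servings → $9.61.
So the least-cost plan costs $2.70.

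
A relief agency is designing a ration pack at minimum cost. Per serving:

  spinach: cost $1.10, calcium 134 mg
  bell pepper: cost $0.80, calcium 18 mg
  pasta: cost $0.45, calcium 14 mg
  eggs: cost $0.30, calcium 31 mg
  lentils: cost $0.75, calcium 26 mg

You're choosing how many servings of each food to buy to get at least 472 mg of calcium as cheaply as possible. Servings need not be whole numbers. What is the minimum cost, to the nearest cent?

Cost per mg of calcium: spinach $0.0082, eggs $0.0097, lentils $0.0288, pasta $0.0321, bell pepper $0.0444.
With no serving limits, use only spinach: 472 mg / 134 mg = 3.522 servings × $1.10 = $3.87.

$3.87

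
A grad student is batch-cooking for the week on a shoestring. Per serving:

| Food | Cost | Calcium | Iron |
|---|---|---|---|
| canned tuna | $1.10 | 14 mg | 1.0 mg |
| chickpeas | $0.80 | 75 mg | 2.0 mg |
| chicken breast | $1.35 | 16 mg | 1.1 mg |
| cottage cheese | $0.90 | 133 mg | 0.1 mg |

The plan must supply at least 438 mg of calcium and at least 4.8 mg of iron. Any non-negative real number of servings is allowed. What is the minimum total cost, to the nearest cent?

Compare the cost at each extreme point of the feasible region.
canned tuna only: max(438/14, 4.8/1.0) = 31.29 servings → $34.41.
chickpeas only: max(438/75, 4.8/2.0) = 5.84 servings → $4.67.
chicken breast only: max(438/16, 4.8/1.1) = 27.38 servings → $36.96.
cottage cheese only: max(438/133, 4.8/0.1) = 48 servings → $43.20.
canned tuna + chickpeas: the both-tight solution has a negative serving — not a feasible corner.
canned tuna + chicken breast: the both-tight solution has a negative serving — not a feasible corner.
canned tuna + cottage cheese with both tight: 4.518 servings and 2.818 servings → $7.51.
chickpeas + chicken breast: the both-tight solution has a negative serving — not a feasible corner.
chickpeas + cottage cheese with both tight: 2.3 servings and 1.996 servings → $3.64.
chicken breast + cottage cheese with both tight: 4.109 servings and 2.799 servings → $8.07.
Cheapest feasible corner: $3.64.

$3.64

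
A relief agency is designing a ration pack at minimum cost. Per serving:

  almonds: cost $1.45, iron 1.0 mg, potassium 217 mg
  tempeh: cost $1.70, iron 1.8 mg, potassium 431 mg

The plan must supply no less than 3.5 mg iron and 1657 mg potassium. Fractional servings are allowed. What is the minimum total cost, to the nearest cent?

$6.54

Check every corner: each single food scaled to meet both minima, and each pair solved so both constraints bind.
almonds only: max(3.5/1.0, 1657/217) = 7.636 servings → $11.07.
tempeh only: max(3.5/1.8, 1657/431) = 3.845 servings → $6.54.
almonds + tempeh: intersection lies outside the first quadrant.
So the least-cost plan costs $6.54.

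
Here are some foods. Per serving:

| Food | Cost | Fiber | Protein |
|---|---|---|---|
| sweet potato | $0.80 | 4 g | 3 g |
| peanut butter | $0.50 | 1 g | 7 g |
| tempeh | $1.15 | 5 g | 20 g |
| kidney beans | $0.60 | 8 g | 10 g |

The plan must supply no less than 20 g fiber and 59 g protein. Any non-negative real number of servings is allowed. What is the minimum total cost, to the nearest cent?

Check every corner: each single food scaled to meet both minima, and each pair solved so both constraints bind.
sweet potato only: max(20/4, 59/3) = 19.67 servings → $15.73.
peanut butter only: max(20/1, 59/7) = 20 servings → $10.00.
tempeh only: max(20/5, 59/20) = 4 servings → $4.60.
kidney beans only: max(20/8, 59/10) = 5.9 servings → $3.54.
sweet potato + peanut butter with both tight: 3.24 servings and 7.04 servings → $6.11.
sweet potato + tempeh with both tight: 1.615 servings and 2.708 servings → $4.41.
sweet potato + kidney beans: intersection lies outside the first quadrant.
peanut butter + tempeh: intersection lies outside the first quadrant.
peanut butter + kidney beans with both tight: 5.913 servings and 1.761 servings → $4.01.
tempeh + kidney beans with both tight: 2.473 servings and 0.9545 servings → $3.42.
Cheapest feasible corner: $3.42.

$3.42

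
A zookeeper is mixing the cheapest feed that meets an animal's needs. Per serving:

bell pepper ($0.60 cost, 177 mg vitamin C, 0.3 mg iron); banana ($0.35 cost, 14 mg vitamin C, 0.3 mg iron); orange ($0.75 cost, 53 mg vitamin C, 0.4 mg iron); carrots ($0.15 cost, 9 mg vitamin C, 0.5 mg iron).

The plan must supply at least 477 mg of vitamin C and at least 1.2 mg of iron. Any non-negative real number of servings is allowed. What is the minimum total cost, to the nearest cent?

Compare the cost at each extreme point of the feasible region.
bell pepper only: max(477/177, 1.2/0.3) = 4 servings → $2.40.
banana only: max(477/14, 1.2/0.3) = 34.07 servings → $11.93.
orange only: max(477/53, 1.2/0.4) = 9 servings → $6.75.
carrots only: max(477/9, 1.2/0.5) = 53 servings → $7.95.
bell pepper + banana with both tight: 2.583 servings and 1.417 servings → $2.05.
bell pepper + orange with both tight: 2.317 servings and 1.262 servings → $2.34.
bell pepper + carrots with both tight: 2.654 servings and 0.8077 servings → $1.71.
banana + orange: the both-tight solution has a negative serving — not a feasible corner.
banana + carrots: the both-tight solution has a negative serving — not a feasible corner.
orange + carrots: the both-tight solution has a negative serving — not a feasible corner.
The minimum over all feasible corners is $1.71.

$1.71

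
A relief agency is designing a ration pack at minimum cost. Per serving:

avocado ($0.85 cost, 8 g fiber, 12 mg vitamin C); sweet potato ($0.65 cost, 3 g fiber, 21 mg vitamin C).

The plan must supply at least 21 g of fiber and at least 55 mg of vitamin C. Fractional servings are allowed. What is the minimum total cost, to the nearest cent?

Compare the cost at each extreme point of the feasible region.
avocado only: max(21/8, 55/12) = 4.583 servings → $3.90.
sweet potato only: max(21/3, 55/21) = 7 servings → $4.55.
avocado + sweet potato with both tight: 2.091 servings and 1.424 servings → $2.70.
Cheapest feasible corner: $2.70.

$2.70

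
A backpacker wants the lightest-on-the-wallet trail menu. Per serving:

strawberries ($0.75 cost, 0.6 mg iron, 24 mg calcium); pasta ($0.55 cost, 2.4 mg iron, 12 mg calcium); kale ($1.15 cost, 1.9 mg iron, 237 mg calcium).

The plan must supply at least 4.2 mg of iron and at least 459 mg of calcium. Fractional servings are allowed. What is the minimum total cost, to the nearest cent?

This is a tiny linear program; its minimum lies at a vertex of the feasible set. List the vertices and price them.
strawberries only: max(4.2/0.6, 459/24) = 19.12 servings → $14.34.
pasta only: max(4.2/2.4, 459/12) = 38.25 servings → $21.04.
kale only: max(4.2/1.9, 459/237) = 2.211 servings → $2.54.
strawberries + pasta with both targets exact would need a negative amount; discard.
strawberries + kale with both tight: 1.276 servings and 1.807 servings → $3.04.
pasta + kale with both tight: 0.2258 servings and 1.925 servings → $2.34.
So the least-cost plan costs $2.34.

$2.34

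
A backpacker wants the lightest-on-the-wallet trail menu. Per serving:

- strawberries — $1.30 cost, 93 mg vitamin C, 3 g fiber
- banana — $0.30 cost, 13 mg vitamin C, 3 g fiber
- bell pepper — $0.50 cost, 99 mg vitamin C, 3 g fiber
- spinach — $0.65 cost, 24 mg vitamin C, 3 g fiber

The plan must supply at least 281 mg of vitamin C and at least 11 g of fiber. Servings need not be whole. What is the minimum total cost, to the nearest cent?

$1.64

Compare the cost at each extreme point of the feasible region.
strawberries only: max(281/93, 11/3) = 3.667 servings → $4.77.
banana only: max(281/13, 11/3) = 21.62 servings → $6.48.
bell pepper only: max(281/99, 11/3) = 3.667 servings → $1.83.
spinach only: max(281/24, 11/3) = 11.71 servings → $7.61.
strawberries + banana with both tight: 2.917 servings and 0.75 servings → $4.02.
strawberries + bell pepper: the both-tight solution has a negative serving — not a feasible corner.
strawberries + spinach with both tight: 2.797 servings and 0.8696 servings → $4.20.
banana + bell pepper with both tight: 0.9535 servings and 2.713 servings → $1.64.
banana + spinach with both targets exact would need a negative amount; discard.
bell pepper + spinach with both tight: 2.573 servings and 1.093 servings → $2.00.
So the least-cost plan costs $1.64.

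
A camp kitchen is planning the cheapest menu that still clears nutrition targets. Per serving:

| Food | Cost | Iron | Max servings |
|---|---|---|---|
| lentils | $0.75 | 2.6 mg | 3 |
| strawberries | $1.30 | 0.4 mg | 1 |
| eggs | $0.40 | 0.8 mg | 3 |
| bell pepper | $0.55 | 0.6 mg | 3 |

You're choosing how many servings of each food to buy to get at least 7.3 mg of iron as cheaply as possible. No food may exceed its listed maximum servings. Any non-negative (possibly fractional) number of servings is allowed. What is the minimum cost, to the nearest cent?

$2.11

Cost per mg of iron: lentils $0.2885, eggs $0.5000, bell pepper $0.9167, strawberries $3.2500.
Take 2.808 servings of lentils: +7.3 mg iron for $2.11 (total $2.11, still need 0.0 mg).
Greedy by cheapest-per-mg is optimal for a single linear constraint, so the minimum cost is $2.11.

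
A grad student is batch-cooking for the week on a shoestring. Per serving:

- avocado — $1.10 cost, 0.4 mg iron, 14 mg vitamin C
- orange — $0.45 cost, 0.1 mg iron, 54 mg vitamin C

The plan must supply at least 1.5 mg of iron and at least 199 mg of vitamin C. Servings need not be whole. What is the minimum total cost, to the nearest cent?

$4.63

The cheapest plan sits at a corner of the feasible region — with two constraints it uses at most two foods.
avocado only: max(1.5/0.4, 199/14) = 14.21 servings → $15.64.
orange only: max(1.5/0.1, 199/54) = 15 servings → $6.75.
avocado + orange with both tight: 3.025 servings and 2.901 servings → $4.63.
Cheapest feasible corner: $4.63.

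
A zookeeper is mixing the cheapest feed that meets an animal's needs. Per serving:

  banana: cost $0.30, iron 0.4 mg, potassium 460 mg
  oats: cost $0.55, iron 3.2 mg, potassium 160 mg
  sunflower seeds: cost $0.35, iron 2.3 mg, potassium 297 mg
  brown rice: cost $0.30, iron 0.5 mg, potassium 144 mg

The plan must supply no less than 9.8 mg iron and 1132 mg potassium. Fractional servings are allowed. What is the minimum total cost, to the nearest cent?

An LP optimum is at a vertex; with two nutrient constraints at most two foods are used. Check each candidate.
banana only: max(9.8/0.4, 1132/460) = 24.5 servings → $7.35.
oats only: max(9.8/3.2, 1132/160) = 7.075 servings → $3.89.
sunflower seeds only: max(9.8/2.3, 1132/297) = 4.261 servings → $1.49.
brown rice only: max(9.8/0.5, 1132/144) = 19.6 servings → $5.88.
banana + oats with both tight: 1.459 servings and 2.88 servings → $2.02.
banana + sunflower seeds: intersection lies outside the first quadrant.
banana + brown rice: the both-tight solution has a negative serving — not a feasible corner.
oats + sunflower seeds with both tight: 0.5271 servings and 3.527 servings → $1.52.
oats + brown rice with both tight: 2.22 servings and 5.395 servings → $2.84.
sunflower seeds + brown rice: the both-tight solution has a negative serving — not a feasible corner.
So the least-cost plan costs $1.49.

$1.49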